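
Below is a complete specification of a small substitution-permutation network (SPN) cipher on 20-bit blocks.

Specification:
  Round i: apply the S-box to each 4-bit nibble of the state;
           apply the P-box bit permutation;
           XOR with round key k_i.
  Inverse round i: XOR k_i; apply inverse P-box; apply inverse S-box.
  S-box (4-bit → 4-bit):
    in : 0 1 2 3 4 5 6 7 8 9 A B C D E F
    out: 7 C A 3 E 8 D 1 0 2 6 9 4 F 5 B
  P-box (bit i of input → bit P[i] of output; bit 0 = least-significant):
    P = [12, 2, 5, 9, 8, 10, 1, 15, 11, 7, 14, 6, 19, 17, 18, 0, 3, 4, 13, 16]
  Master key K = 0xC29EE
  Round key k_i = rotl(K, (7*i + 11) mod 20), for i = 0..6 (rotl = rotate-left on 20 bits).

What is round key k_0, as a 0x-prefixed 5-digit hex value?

0xF7614

K = 0xC29EE
k_0 = rotl(K, (7*0+11) mod 20) = rotl(K, 11) = 0xF7614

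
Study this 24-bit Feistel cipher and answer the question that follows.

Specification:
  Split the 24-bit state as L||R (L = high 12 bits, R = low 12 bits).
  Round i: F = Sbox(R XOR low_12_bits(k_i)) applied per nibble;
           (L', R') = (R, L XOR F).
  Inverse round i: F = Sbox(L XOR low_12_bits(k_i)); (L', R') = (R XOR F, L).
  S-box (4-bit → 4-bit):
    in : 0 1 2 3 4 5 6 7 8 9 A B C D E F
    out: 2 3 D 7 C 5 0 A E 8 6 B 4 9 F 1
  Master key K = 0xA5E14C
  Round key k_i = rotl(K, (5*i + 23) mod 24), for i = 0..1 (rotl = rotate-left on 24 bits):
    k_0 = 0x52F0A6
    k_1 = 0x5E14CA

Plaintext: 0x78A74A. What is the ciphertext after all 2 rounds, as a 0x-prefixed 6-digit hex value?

s_0 = plaintext = 0x78A74A
s_1 = Round(s_0, k_0) = 0x74AD7E
s_2 = Round(s_1, k_1) = 0xD7EFF6

0xD7EFF6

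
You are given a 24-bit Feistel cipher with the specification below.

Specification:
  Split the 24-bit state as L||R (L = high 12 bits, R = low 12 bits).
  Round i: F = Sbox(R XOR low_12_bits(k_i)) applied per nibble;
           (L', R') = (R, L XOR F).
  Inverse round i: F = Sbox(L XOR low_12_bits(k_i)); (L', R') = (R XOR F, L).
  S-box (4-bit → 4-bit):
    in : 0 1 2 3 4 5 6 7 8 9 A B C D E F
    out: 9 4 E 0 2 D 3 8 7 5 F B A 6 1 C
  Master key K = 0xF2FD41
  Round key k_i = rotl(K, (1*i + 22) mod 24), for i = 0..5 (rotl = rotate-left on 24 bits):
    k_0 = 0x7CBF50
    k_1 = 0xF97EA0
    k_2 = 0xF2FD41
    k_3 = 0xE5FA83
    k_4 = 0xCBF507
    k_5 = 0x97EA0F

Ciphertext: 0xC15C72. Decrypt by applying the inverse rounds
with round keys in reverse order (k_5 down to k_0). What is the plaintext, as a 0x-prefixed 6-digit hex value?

s_0 = ciphertext = 0xC15C72
s_1 = InvRound(s_0, k_5) = 0xF3DC15
s_2 = InvRound(s_1, k_4) = 0x31AF3D
s_3 = InvRound(s_2, k_3) = 0xA6831A
s_4 = InvRound(s_3, k_2) = 0xBFFA68
s_5 = InvRound(s_4, k_1) = 0x7B4BFF
s_6 = InvRound(s_5, k_0) = 0xCED7B4

0xCED7B4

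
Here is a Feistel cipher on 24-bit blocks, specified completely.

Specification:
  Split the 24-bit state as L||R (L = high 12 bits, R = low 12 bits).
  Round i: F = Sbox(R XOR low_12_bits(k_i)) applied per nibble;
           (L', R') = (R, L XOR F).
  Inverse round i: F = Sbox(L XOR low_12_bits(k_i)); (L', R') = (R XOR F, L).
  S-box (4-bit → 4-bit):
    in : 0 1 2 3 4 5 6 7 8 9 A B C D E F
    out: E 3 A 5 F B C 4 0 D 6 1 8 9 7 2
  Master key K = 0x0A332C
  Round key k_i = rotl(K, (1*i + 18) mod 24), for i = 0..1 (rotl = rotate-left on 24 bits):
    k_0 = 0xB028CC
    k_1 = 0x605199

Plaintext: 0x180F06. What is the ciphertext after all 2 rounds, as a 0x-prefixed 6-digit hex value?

0x5060D4

s_0 = plaintext = 0x180F06
s_1 = Round(s_0, k_0) = 0xF06506
s_2 = Round(s_1, k_1) = 0x5060D4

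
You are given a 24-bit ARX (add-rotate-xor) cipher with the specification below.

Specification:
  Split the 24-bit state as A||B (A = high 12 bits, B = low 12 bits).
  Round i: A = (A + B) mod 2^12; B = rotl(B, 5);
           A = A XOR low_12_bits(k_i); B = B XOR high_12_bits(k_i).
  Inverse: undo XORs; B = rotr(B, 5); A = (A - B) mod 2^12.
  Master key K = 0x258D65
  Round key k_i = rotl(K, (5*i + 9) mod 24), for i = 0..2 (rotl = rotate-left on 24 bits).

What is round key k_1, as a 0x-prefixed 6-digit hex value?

0x594963

K = 0x258D65
k_0 = rotl(K, (5*0+9) mod 24) = rotl(K, 9) = 0x1ACA4B
k_1 = rotl(K, (5*1+9) mod 24) = rotl(K, 14) = 0x594963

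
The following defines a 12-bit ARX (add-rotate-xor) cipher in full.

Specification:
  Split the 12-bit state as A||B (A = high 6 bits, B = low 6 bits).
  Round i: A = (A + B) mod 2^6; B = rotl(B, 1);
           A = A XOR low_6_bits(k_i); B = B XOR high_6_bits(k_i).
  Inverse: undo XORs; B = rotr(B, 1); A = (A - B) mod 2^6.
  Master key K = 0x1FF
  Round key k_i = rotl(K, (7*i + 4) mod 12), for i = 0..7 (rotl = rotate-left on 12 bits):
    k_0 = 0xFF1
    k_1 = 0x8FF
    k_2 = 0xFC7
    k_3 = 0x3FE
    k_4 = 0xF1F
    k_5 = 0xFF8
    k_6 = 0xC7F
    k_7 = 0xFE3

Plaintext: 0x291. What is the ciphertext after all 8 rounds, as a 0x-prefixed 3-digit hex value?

0xAD1

s_0 = plaintext = 0x291
s_1 = Round(s_0, k_0) = 0xA9D
s_2 = Round(s_1, k_1) = 0xE19
s_3 = Round(s_2, k_2) = 0x58D
s_4 = Round(s_3, k_3) = 0x755
s_5 = Round(s_4, k_4) = 0xB56
s_6 = Round(s_5, k_5) = 0xED3
s_7 = Round(s_6, k_6) = 0xC57
s_8 = Round(s_7, k_7) = 0xAD1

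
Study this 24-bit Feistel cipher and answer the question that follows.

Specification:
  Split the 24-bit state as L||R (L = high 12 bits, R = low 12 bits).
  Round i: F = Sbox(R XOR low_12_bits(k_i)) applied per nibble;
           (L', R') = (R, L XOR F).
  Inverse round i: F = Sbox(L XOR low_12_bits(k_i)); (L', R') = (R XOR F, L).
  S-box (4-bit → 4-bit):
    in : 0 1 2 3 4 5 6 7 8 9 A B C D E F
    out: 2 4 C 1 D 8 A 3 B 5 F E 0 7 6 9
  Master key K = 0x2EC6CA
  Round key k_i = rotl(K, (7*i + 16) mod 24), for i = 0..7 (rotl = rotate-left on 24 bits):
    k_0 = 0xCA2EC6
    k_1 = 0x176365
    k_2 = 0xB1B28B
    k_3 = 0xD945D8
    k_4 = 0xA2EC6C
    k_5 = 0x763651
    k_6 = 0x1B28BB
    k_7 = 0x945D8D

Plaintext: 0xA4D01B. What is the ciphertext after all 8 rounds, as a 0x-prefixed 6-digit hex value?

s_0 = plaintext = 0xA4D01B
s_1 = Round(s_0, k_0) = 0x01BC3A
s_2 = Round(s_1, k_1) = 0xC3A992
s_3 = Round(s_2, k_2) = 0x99227F
s_4 = Round(s_3, k_3) = 0x27FA61
s_5 = Round(s_4, k_4) = 0xA61858
s_6 = Round(s_5, k_5) = 0x858C44
s_7 = Round(s_6, k_6) = 0xC445C1
s_8 = Round(s_7, k_7) = 0x5C1794

0x5C1794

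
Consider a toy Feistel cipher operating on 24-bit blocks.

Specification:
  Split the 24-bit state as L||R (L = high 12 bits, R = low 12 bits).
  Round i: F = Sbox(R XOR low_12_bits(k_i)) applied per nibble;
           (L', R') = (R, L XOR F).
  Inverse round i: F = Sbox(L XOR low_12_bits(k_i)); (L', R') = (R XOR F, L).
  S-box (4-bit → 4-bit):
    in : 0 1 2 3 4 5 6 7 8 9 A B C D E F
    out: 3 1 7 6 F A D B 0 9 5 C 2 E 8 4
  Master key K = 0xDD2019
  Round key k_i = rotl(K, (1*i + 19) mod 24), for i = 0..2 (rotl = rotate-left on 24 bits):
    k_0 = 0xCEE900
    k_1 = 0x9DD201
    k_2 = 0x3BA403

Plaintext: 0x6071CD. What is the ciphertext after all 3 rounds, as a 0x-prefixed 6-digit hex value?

s_0 = plaintext = 0x6071CD
s_1 = Round(s_0, k_0) = 0x1CD629
s_2 = Round(s_1, k_1) = 0x629EBD
s_3 = Round(s_2, k_2) = 0xEBD3E1

0xEBD3E1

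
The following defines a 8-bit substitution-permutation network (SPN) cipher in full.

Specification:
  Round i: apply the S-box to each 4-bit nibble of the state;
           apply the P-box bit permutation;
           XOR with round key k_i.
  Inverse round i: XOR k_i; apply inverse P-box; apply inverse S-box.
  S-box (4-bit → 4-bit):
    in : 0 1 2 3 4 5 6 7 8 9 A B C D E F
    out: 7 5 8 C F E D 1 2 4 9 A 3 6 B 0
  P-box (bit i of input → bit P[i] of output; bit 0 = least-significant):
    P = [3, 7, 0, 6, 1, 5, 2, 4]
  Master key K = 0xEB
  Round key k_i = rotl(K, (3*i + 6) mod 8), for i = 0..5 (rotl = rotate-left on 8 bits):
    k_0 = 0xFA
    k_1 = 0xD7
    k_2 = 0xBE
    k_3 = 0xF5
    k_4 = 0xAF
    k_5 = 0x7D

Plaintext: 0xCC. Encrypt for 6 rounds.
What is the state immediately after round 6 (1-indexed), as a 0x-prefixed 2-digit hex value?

0x40

s_0 = plaintext = 0xCC
s_1 = Round(s_0, k_0) = 0x50
s_2 = Round(s_1, k_1) = 0x6A
s_3 = Round(s_2, k_2) = 0xE0
s_4 = Round(s_3, k_3) = 0x4E
s_5 = Round(s_4, k_4) = 0x51
s_6 = Round(s_5, k_5) = 0x40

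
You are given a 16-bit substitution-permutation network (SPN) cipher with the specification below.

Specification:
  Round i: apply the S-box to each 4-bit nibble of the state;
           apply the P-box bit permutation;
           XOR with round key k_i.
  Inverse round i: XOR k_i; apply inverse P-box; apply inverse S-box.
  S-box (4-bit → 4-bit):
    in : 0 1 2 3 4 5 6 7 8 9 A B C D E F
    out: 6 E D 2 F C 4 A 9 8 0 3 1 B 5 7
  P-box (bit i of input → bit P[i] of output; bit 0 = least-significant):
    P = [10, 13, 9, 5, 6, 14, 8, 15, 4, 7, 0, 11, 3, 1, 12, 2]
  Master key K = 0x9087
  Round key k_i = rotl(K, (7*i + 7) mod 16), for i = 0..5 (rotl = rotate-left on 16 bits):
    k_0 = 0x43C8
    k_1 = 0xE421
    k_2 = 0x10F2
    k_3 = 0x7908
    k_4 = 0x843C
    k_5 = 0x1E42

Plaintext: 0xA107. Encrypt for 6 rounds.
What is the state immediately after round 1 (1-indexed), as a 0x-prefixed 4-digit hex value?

s_0 = plaintext = 0xA107
s_1 = Round(s_0, k_0) = 0x2A69
s_2 = Round(s_1, k_1) = 0xF50D
s_3 = Round(s_2, k_2) = 0x6DD9
s_4 = Round(s_3, k_3) = 0xA1F8
s_5 = Round(s_4, k_4) = 0xC9DD
s_6 = Round(s_5, k_5) = 0xF22A

0x2A69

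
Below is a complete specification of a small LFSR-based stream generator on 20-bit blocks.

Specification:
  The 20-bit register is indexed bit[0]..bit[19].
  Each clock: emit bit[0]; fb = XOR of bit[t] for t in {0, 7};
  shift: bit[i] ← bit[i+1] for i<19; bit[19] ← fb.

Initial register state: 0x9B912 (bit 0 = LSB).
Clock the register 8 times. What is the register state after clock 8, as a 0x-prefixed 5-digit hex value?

0x609B9

reg_0 = 0x9B912
clock 1: out=0, reg = 0x4DC89
clock 2: out=1, reg = 0x26E44
clock 3: out=0, reg = 0x13722
clock 4: out=0, reg = 0x09B91
clock 5: out=1, reg = 0x04DC8
clock 6: out=0, reg = 0x826E4
clock 7: out=0, reg = 0xC1372
clock 8: out=0, reg = 0x609B9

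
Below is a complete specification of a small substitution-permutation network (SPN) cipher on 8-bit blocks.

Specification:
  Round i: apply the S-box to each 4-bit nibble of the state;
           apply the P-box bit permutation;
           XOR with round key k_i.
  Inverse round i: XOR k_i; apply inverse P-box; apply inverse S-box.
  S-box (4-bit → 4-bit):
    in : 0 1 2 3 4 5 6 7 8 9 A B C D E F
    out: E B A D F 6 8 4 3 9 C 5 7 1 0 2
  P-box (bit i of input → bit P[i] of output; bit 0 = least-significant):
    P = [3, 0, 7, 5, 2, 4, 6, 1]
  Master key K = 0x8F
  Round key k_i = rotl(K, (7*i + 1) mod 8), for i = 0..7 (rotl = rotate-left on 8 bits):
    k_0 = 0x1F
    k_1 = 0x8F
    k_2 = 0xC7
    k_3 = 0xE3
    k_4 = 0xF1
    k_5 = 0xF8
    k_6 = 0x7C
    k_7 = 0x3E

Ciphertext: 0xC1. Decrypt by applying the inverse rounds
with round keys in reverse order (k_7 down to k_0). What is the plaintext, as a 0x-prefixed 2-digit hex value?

0xAE

s_0 = ciphertext = 0xC1
s_1 = InvRound(s_0, k_7) = 0x44
s_2 = InvRound(s_1, k_6) = 0xF9
s_3 = InvRound(s_2, k_5) = 0xEF
s_4 = InvRound(s_3, k_4) = 0x1D
s_5 = InvRound(s_4, k_3) = 0x43
s_6 = InvRound(s_5, k_2) = 0xD7
s_7 = InvRound(s_6, k_1) = 0x5D
s_8 = InvRound(s_7, k_0) = 0xAE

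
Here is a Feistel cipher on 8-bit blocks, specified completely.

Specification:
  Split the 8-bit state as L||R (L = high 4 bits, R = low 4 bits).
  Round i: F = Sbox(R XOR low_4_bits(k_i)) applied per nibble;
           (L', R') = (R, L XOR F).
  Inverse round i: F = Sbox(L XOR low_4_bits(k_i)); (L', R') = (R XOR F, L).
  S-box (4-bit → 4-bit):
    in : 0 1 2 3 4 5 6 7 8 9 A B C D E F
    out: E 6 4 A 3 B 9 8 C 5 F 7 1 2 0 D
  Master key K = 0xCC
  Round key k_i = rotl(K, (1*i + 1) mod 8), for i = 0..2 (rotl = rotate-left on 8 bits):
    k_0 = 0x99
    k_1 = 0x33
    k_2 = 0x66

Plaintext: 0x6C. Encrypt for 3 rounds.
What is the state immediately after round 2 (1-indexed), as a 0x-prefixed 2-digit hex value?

s_0 = plaintext = 0x6C
s_1 = Round(s_0, k_0) = 0xCD
s_2 = Round(s_1, k_1) = 0xDC
s_3 = Round(s_2, k_2) = 0xC2

0xDC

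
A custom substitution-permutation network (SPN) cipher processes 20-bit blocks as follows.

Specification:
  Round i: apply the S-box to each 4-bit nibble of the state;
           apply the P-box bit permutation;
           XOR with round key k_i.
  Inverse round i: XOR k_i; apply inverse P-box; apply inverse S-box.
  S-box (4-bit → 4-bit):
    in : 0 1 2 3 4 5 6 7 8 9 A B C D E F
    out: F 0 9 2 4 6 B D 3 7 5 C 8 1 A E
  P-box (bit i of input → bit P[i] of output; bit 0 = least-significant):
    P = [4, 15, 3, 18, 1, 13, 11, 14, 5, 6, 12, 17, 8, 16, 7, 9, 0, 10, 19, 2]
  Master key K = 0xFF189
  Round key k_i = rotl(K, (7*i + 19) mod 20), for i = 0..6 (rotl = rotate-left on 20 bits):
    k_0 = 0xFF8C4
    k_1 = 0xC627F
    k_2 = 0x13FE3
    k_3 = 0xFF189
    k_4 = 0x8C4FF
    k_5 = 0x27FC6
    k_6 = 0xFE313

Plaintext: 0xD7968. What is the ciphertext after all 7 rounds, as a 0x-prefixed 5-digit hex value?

s_0 = plaintext = 0xD7968
s_1 = Round(s_0, k_0) = 0xF0B37
s_2 = Round(s_1, k_1) = 0x355E3
s_3 = Round(s_2, k_2) = 0x0CB23
s_4 = Round(s_3, k_3) = 0x5278E
s_5 = Round(s_4, k_4) = 0x673DD
s_6 = Round(s_5, k_5) = 0x27811
s_7 = Round(s_6, k_6) = 0xFE0F6

0xFE0F6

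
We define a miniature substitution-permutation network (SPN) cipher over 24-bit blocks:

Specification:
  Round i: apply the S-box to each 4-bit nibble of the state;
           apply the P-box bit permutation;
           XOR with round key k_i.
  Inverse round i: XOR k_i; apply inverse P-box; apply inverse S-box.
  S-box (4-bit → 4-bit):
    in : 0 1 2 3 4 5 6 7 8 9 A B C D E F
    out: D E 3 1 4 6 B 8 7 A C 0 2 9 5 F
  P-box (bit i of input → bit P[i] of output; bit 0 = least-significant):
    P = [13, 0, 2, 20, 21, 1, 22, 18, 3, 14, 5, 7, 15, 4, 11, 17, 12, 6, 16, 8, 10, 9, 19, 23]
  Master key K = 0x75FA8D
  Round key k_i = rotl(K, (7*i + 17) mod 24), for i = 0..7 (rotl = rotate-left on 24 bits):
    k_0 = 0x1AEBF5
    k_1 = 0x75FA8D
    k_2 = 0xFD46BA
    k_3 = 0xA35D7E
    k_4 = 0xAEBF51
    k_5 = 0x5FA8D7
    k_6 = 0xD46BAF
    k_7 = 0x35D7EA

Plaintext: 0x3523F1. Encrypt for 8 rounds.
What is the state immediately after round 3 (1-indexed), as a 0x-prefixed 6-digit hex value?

0x61D667

s_0 = plaintext = 0x3523F1
s_1 = Round(s_0, k_0) = 0x6F6FAA
s_2 = Round(s_1, k_1) = 0xA22D71
s_3 = Round(s_2, k_2) = 0x61D667
s_4 = Round(s_3, k_3) = 0x149AB4
s_5 = Round(s_4, k_4) = 0x25BDE5
s_6 = Round(s_5, k_5) = 0x3EAE1A
s_7 = Round(s_6, k_6) = 0x837781
s_8 = Round(s_7, k_7) = 0x4FC16D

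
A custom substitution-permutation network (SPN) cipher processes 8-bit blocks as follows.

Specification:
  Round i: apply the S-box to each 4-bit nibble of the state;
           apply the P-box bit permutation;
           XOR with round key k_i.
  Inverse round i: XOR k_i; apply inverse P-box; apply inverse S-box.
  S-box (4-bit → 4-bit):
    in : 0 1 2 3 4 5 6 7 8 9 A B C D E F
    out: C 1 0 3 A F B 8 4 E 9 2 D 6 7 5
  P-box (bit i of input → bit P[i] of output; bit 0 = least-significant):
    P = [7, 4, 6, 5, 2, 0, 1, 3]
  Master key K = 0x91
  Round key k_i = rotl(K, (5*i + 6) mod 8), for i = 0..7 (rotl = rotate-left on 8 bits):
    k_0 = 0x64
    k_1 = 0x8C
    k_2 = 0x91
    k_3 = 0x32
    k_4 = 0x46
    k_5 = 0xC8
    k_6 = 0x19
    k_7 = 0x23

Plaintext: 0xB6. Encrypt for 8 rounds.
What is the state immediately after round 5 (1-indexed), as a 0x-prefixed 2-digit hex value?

s_0 = plaintext = 0xB6
s_1 = Round(s_0, k_0) = 0xD5
s_2 = Round(s_1, k_1) = 0x7F
s_3 = Round(s_2, k_2) = 0x59
s_4 = Round(s_3, k_3) = 0x4D
s_5 = Round(s_4, k_4) = 0x1F
s_6 = Round(s_5, k_5) = 0x0C
s_7 = Round(s_6, k_6) = 0xF3
s_8 = Round(s_7, k_7) = 0xB5

0x1F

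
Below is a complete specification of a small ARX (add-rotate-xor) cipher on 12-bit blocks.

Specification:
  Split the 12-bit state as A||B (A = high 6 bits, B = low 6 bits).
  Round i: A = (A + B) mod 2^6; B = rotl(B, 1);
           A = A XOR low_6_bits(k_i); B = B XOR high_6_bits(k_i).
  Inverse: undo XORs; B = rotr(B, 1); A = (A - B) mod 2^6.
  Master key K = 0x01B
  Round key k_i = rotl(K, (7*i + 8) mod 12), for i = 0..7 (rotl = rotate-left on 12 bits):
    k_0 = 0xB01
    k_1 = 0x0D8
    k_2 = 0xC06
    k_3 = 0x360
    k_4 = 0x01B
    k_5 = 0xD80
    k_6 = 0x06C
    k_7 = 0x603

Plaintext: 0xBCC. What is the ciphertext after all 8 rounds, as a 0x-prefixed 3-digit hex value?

s_0 = plaintext = 0xBCC
s_1 = Round(s_0, k_0) = 0xEB4
s_2 = Round(s_1, k_1) = 0xDAA
s_3 = Round(s_2, k_2) = 0x9A5
s_4 = Round(s_3, k_3) = 0xAC6
s_5 = Round(s_4, k_4) = 0xA8C
s_6 = Round(s_5, k_5) = 0xDAE
s_7 = Round(s_6, k_6) = 0x21C
s_8 = Round(s_7, k_7) = 0x9E0

0x9E0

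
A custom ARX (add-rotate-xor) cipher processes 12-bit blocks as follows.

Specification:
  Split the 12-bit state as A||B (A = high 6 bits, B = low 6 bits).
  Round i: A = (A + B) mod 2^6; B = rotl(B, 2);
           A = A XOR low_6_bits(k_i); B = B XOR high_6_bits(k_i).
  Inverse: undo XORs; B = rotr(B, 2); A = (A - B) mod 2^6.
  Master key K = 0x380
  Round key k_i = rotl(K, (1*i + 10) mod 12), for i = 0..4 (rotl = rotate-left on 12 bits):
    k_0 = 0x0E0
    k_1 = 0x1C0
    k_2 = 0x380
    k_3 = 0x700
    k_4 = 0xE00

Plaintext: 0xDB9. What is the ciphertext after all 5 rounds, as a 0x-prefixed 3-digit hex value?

s_0 = plaintext = 0xDB9
s_1 = Round(s_0, k_0) = 0x3E4
s_2 = Round(s_1, k_1) = 0xCD5
s_3 = Round(s_2, k_2) = 0x21B
s_4 = Round(s_3, k_3) = 0x8F1
s_5 = Round(s_4, k_4) = 0x53F

0x53F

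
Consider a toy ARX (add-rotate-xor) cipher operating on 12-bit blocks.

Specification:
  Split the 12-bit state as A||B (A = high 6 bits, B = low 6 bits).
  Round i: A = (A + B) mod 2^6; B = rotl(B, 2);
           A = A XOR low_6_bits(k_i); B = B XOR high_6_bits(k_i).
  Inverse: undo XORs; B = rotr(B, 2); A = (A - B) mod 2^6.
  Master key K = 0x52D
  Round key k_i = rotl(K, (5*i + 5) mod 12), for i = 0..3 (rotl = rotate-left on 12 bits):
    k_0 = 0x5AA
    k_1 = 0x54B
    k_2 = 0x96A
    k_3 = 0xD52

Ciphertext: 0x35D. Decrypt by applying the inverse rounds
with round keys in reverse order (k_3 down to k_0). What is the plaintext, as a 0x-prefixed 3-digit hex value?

0xBDF

s_0 = ciphertext = 0x35D
s_1 = InvRound(s_0, k_3) = 0x54A
s_2 = InvRound(s_1, k_2) = 0x13B
s_3 = InvRound(s_2, k_1) = 0x92B
s_4 = InvRound(s_3, k_0) = 0xBDF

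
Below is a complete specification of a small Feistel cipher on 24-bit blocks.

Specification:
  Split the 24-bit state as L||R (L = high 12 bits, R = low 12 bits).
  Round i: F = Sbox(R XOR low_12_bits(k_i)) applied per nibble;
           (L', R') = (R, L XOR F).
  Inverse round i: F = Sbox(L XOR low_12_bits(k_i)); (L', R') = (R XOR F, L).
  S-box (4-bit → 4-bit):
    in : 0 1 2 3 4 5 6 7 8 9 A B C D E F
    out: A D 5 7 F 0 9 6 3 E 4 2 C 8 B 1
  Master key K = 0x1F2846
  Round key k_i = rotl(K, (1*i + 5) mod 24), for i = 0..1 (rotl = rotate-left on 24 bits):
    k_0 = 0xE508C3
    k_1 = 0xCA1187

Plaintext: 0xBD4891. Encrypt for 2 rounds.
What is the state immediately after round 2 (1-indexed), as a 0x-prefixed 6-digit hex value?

s_0 = plaintext = 0xBD4891
s_1 = Round(s_0, k_0) = 0x8911D1
s_2 = Round(s_1, k_1) = 0x1D1298

0x1D1298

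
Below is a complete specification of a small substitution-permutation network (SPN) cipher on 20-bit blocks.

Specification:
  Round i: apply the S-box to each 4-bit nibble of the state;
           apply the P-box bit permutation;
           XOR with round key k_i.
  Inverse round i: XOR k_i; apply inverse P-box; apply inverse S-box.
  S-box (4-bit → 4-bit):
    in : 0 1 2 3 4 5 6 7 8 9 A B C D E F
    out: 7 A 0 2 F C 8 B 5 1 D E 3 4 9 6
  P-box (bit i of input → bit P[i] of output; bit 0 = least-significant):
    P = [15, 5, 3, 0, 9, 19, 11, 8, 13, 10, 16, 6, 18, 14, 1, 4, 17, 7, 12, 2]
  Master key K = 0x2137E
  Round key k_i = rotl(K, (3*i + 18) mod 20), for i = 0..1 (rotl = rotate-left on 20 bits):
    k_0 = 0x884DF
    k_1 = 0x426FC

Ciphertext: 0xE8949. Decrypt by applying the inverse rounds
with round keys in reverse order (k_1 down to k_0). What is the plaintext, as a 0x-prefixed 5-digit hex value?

s_0 = ciphertext = 0xE8949
s_1 = InvRound(s_0, k_1) = 0x76C47
s_2 = InvRound(s_1, k_0) = 0xC78F8

0xC78F8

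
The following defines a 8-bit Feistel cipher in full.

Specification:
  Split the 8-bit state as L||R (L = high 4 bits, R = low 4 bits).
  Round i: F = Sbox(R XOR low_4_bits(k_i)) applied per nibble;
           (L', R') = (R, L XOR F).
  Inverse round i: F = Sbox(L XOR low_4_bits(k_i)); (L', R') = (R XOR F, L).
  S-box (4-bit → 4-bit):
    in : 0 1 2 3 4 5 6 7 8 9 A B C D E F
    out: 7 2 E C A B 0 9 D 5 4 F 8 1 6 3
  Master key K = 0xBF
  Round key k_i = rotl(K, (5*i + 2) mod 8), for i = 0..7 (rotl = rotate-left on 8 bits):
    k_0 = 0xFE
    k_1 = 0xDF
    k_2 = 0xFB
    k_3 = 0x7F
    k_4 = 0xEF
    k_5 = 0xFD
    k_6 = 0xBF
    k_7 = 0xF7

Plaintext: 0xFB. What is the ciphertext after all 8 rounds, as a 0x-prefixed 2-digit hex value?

0x9B

s_0 = plaintext = 0xFB
s_1 = Round(s_0, k_0) = 0xB4
s_2 = Round(s_1, k_1) = 0x44
s_3 = Round(s_2, k_2) = 0x47
s_4 = Round(s_3, k_3) = 0x79
s_5 = Round(s_4, k_4) = 0x97
s_6 = Round(s_5, k_5) = 0x7D
s_7 = Round(s_6, k_6) = 0xD9
s_8 = Round(s_7, k_7) = 0x9B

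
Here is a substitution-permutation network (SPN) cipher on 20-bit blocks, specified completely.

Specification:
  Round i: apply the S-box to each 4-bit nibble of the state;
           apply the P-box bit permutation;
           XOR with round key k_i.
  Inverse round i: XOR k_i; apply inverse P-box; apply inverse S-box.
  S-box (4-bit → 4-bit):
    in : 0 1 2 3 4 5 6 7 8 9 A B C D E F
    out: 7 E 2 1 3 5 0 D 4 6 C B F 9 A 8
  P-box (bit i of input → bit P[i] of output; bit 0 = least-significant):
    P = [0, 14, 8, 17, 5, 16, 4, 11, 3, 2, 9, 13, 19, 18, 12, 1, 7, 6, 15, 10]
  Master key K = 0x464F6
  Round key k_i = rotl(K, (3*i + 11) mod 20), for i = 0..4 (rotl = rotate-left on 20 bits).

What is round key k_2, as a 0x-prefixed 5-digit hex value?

0xC8C9E

K = 0x464F6
k_0 = rotl(K, (3*0+11) mod 20) = rotl(K, 11) = 0x7B232
k_1 = rotl(K, (3*1+11) mod 20) = rotl(K, 14) = 0xD9193
k_2 = rotl(K, (3*2+11) mod 20) = rotl(K, 17) = 0xC8C9E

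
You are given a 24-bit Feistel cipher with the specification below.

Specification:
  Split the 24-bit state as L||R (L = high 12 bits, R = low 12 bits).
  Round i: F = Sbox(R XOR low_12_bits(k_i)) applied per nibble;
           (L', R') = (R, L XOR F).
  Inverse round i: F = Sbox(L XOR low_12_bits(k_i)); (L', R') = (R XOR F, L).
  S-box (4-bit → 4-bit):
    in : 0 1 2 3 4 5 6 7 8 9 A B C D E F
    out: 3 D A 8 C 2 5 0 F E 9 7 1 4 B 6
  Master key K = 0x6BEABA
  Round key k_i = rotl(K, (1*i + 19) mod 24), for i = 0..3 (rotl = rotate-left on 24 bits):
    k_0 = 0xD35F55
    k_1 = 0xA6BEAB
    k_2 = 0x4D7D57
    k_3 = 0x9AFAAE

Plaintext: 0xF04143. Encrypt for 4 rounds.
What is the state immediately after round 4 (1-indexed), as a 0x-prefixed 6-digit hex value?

0x6059DD

s_0 = plaintext = 0xF04143
s_1 = Round(s_0, k_0) = 0x1434D1
s_2 = Round(s_1, k_1) = 0x4D184A
s_3 = Round(s_2, k_2) = 0x84A605
s_4 = Round(s_3, k_3) = 0x6059DD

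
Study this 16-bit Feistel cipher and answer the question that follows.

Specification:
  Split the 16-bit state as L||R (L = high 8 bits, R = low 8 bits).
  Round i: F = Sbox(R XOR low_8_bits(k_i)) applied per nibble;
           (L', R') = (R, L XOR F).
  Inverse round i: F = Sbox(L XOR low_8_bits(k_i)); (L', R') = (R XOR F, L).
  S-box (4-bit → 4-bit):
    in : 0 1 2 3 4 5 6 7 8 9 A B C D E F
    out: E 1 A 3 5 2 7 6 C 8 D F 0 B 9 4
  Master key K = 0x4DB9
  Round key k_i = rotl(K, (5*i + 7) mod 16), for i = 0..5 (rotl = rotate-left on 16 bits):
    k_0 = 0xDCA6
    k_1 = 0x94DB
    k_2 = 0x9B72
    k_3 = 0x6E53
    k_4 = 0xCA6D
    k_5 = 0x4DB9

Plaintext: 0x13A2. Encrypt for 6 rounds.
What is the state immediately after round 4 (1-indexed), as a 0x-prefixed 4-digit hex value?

0x9904

s_0 = plaintext = 0x13A2
s_1 = Round(s_0, k_0) = 0xA2F6
s_2 = Round(s_1, k_1) = 0xF609
s_3 = Round(s_2, k_2) = 0x0999
s_4 = Round(s_3, k_3) = 0x9904
s_5 = Round(s_4, k_4) = 0x04E1
s_6 = Round(s_5, k_5) = 0xE128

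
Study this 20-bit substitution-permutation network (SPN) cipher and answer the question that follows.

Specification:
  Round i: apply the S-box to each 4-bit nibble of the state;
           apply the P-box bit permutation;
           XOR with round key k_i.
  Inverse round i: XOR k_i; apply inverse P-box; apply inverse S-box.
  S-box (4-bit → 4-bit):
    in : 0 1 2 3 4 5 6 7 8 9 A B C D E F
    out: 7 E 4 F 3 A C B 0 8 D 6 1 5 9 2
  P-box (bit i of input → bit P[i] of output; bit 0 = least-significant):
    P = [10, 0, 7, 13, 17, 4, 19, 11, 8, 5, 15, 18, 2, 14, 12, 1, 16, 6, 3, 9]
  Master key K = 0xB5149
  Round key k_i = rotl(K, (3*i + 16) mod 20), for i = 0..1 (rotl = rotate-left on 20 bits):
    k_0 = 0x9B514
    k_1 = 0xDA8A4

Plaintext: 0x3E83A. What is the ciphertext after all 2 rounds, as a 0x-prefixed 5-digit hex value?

s_0 = plaintext = 0x3E83A
s_1 = Round(s_0, k_0) = 0x29BCA
s_2 = Round(s_1, k_1) = 0xF0C0E

0xF0C0E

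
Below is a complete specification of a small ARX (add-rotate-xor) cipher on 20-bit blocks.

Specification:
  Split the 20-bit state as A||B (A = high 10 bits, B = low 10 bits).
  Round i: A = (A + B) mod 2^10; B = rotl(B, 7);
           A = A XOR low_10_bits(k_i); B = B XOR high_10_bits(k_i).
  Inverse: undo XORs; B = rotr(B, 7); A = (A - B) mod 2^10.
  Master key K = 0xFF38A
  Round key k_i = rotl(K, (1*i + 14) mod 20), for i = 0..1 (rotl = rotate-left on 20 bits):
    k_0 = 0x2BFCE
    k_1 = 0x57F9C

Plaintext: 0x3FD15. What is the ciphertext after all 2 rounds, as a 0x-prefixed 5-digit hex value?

s_0 = plaintext = 0x3FD15
s_1 = Round(s_0, k_0) = 0x76A0D
s_2 = Round(s_1, k_1) = 0x1EF9E

0x1EF9E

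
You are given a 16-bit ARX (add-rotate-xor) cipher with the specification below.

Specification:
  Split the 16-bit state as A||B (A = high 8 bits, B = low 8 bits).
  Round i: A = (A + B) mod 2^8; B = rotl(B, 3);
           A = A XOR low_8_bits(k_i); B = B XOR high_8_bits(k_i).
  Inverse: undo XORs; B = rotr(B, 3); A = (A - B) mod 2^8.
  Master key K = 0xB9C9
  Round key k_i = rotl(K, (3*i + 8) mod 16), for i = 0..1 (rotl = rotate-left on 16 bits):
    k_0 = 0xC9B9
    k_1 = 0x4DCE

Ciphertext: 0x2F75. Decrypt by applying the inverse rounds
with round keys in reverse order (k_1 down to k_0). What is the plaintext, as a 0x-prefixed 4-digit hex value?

0x8AD9

s_0 = ciphertext = 0x2F75
s_1 = InvRound(s_0, k_1) = 0xDA07
s_2 = InvRound(s_1, k_0) = 0x8AD9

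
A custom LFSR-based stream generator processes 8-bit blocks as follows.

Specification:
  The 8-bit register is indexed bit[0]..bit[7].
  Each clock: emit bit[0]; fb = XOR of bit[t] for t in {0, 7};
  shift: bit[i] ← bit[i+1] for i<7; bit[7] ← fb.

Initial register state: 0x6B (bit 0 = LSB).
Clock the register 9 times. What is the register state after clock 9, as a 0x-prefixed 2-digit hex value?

reg_0 = 0x6B
clock 1: out=1, reg = 0xB5
clock 2: out=1, reg = 0x5A
clock 3: out=0, reg = 0x2D
clock 4: out=1, reg = 0x96
clock 5: out=0, reg = 0xCB
clock 6: out=1, reg = 0x65
clock 7: out=1, reg = 0xB2
clock 8: out=0, reg = 0xD9
clock 9: out=1, reg = 0x6C

0x6C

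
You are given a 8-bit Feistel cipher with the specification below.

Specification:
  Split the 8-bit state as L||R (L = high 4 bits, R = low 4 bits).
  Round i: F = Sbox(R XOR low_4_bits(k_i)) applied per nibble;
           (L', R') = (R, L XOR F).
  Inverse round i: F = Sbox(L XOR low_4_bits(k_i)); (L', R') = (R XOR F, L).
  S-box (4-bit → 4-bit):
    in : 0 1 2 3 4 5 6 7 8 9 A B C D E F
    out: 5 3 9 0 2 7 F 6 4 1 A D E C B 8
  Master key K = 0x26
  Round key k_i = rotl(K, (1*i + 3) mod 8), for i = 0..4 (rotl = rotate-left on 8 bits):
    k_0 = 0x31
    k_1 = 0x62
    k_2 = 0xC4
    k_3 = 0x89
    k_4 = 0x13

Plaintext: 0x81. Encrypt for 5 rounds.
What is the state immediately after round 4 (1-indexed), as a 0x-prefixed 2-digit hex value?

0x1D

s_0 = plaintext = 0x81
s_1 = Round(s_0, k_0) = 0x1D
s_2 = Round(s_1, k_1) = 0xD9
s_3 = Round(s_2, k_2) = 0x91
s_4 = Round(s_3, k_3) = 0x1D
s_5 = Round(s_4, k_4) = 0xDA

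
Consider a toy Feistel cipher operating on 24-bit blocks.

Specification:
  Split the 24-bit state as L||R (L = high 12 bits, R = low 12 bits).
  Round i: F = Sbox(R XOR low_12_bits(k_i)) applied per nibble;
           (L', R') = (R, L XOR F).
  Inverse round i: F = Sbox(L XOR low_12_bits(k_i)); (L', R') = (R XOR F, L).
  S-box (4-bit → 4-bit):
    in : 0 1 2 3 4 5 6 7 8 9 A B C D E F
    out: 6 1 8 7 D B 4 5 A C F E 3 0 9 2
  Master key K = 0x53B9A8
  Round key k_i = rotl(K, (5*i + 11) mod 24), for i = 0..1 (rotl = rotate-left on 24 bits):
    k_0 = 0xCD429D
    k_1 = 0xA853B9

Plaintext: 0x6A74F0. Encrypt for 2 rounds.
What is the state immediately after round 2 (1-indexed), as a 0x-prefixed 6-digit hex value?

0x2E7549

s_0 = plaintext = 0x6A74F0
s_1 = Round(s_0, k_0) = 0x4F02E7
s_2 = Round(s_1, k_1) = 0x2E7549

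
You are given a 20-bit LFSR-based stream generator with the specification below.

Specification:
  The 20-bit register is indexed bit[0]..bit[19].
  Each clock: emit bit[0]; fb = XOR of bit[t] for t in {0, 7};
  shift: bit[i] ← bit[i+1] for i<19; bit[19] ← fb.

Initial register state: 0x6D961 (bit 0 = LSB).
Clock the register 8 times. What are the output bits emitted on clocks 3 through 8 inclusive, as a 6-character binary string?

000110

reg_0 = 0x6D961
clock 1: out=1, reg = 0xB6CB0
clock 2: out=0, reg = 0xDB658
clock 3: out=0, reg = 0x6DB2C
clock 4: out=0, reg = 0x36D96
clock 5: out=0, reg = 0x9B6CB
clock 6: out=1, reg = 0x4DB65
clock 7: out=1, reg = 0xA6DB2
clock 8: out=0, reg = 0xD36D9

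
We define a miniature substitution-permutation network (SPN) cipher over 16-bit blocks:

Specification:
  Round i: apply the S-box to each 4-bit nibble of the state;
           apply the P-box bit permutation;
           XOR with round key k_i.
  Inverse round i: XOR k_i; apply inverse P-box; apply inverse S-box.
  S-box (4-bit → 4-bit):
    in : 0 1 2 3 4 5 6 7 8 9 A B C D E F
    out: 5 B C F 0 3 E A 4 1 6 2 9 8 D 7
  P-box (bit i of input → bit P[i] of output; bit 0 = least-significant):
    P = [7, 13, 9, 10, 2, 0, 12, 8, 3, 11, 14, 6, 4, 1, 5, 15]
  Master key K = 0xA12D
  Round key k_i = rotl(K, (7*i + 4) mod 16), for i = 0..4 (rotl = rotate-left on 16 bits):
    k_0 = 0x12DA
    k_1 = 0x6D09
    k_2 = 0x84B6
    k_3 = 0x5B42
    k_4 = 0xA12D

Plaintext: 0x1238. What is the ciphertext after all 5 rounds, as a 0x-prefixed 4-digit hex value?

0x3ABB

s_0 = plaintext = 0x1238
s_1 = Round(s_0, k_0) = 0xC18D
s_2 = Round(s_1, k_1) = 0xF151
s_3 = Round(s_2, k_2) = 0xA849
s_4 = Round(s_3, k_3) = 0x1BE0
s_5 = Round(s_4, k_4) = 0x3ABB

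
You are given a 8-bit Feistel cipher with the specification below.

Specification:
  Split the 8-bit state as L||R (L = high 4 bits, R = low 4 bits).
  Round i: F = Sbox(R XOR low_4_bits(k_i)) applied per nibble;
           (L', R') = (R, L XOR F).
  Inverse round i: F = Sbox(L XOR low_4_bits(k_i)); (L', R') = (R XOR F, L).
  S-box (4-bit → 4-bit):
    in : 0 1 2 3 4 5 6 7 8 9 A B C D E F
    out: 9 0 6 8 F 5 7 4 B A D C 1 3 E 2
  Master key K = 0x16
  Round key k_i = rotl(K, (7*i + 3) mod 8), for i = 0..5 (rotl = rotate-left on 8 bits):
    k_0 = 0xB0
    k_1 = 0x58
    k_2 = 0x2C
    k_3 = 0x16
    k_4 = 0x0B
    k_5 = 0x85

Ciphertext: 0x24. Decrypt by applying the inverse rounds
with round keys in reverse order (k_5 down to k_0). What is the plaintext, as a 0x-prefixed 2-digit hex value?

s_0 = ciphertext = 0x24
s_1 = InvRound(s_0, k_5) = 0x02
s_2 = InvRound(s_1, k_4) = 0xE0
s_3 = InvRound(s_2, k_3) = 0xBE
s_4 = InvRound(s_3, k_2) = 0xAB
s_5 = InvRound(s_4, k_1) = 0xDA
s_6 = InvRound(s_5, k_0) = 0x9D

0x9D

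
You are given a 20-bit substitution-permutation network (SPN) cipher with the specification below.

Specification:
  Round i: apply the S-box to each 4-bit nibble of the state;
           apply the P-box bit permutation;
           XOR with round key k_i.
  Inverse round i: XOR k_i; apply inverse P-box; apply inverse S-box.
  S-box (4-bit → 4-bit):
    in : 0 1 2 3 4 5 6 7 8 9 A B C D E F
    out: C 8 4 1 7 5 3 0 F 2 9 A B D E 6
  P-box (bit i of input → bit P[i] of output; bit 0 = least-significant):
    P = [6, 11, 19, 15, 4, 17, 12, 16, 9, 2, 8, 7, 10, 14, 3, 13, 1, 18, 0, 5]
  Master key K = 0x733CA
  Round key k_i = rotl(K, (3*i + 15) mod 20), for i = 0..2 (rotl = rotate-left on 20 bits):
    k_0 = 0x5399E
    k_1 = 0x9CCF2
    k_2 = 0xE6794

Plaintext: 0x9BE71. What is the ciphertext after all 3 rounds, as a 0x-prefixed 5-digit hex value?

0x3AB33

s_0 = plaintext = 0x9BE71
s_1 = Round(s_0, k_0) = 0x1D81A
s_2 = Round(s_1, k_1) = 0x86B1E
s_3 = Round(s_2, k_2) = 0x3AB33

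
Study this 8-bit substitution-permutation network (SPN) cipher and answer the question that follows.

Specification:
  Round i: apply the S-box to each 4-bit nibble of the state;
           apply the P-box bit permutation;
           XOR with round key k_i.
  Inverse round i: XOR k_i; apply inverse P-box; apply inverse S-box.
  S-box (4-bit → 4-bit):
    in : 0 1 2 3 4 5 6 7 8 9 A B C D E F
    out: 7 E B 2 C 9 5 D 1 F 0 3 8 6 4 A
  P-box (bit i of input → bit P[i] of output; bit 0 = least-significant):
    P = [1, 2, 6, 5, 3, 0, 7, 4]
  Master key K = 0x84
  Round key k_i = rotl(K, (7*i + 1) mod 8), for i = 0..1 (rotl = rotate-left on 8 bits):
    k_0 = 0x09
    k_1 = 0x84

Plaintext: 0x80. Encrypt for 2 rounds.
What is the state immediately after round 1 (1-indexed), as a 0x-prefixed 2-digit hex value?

s_0 = plaintext = 0x80
s_1 = Round(s_0, k_0) = 0x47
s_2 = Round(s_1, k_1) = 0x76

0x47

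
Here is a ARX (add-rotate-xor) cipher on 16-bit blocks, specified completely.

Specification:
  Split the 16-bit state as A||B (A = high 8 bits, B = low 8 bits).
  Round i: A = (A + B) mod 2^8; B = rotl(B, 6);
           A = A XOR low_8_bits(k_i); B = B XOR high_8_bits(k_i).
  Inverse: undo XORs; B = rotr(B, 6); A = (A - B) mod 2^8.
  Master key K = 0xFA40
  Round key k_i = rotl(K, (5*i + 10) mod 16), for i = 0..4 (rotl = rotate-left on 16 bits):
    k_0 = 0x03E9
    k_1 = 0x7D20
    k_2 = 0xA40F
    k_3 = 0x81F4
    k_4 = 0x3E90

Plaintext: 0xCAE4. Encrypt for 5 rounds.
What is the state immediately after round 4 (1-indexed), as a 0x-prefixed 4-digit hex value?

0x0797

s_0 = plaintext = 0xCAE4
s_1 = Round(s_0, k_0) = 0x473A
s_2 = Round(s_1, k_1) = 0xA1F3
s_3 = Round(s_2, k_2) = 0x9B58
s_4 = Round(s_3, k_3) = 0x0797
s_5 = Round(s_4, k_4) = 0x0EDB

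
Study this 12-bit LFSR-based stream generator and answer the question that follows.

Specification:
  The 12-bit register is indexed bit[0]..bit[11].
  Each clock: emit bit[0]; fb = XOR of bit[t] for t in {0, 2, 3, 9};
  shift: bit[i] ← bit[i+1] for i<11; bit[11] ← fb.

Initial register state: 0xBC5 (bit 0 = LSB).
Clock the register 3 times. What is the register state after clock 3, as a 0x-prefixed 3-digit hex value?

0x378

reg_0 = 0xBC5
clock 1: out=1, reg = 0xDE2
clock 2: out=0, reg = 0x6F1
clock 3: out=1, reg = 0x378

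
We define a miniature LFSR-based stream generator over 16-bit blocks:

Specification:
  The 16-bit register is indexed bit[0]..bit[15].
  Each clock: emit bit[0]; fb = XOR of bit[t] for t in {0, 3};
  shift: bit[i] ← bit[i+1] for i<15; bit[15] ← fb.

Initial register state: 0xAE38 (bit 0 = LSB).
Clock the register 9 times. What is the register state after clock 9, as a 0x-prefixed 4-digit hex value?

0xFFD7

reg_0 = 0xAE38
clock 1: out=0, reg = 0xD71C
clock 2: out=0, reg = 0xEB8E
clock 3: out=0, reg = 0xF5C7
clock 4: out=1, reg = 0xFAE3
clock 5: out=1, reg = 0xFD71
clock 6: out=1, reg = 0xFEB8
clock 7: out=0, reg = 0xFF5C
clock 8: out=0, reg = 0xFFAE
clock 9: out=0, reg = 0xFFD7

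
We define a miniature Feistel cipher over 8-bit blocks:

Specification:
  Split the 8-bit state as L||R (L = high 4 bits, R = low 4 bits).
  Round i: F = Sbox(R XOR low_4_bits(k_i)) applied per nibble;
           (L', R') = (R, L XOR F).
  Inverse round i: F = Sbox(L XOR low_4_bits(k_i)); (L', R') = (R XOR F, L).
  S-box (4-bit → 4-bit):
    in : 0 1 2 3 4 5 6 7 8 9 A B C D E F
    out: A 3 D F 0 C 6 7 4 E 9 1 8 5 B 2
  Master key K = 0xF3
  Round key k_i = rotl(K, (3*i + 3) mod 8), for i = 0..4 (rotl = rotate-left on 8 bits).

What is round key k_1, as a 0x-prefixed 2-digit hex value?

K = 0xF3
k_0 = rotl(K, (3*0+3) mod 8) = rotl(K, 3) = 0x9F
k_1 = rotl(K, (3*1+3) mod 8) = rotl(K, 6) = 0xFC

0xFC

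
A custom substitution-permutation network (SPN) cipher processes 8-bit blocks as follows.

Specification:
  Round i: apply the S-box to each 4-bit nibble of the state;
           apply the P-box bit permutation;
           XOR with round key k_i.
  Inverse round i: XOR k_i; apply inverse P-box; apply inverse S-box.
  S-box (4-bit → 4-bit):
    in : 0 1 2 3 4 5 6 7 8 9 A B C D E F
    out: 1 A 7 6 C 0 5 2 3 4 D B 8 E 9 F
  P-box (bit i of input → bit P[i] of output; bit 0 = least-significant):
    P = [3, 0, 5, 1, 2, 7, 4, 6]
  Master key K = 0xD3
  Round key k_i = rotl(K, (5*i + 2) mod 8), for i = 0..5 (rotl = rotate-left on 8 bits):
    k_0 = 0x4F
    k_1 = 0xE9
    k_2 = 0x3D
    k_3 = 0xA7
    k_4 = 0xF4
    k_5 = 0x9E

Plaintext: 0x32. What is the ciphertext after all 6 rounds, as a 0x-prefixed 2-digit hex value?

0x48

s_0 = plaintext = 0x32
s_1 = Round(s_0, k_0) = 0xF6
s_2 = Round(s_1, k_1) = 0x15
s_3 = Round(s_2, k_2) = 0xFD
s_4 = Round(s_3, k_3) = 0x50
s_5 = Round(s_4, k_4) = 0xFC
s_6 = Round(s_5, k_5) = 0x48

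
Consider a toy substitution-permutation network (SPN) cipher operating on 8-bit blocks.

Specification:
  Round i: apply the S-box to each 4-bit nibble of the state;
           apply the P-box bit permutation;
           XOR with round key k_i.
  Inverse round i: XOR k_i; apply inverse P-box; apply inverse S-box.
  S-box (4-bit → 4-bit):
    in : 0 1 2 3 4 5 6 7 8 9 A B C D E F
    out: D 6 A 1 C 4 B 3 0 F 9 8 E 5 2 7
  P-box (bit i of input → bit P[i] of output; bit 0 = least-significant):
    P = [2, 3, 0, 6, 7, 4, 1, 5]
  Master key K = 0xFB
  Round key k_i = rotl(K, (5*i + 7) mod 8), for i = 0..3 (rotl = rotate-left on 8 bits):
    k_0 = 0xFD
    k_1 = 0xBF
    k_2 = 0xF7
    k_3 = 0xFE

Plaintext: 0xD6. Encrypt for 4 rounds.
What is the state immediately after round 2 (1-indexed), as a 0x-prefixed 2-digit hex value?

0x3B

s_0 = plaintext = 0xD6
s_1 = Round(s_0, k_0) = 0x33
s_2 = Round(s_1, k_1) = 0x3B
s_3 = Round(s_2, k_2) = 0x37
s_4 = Round(s_3, k_3) = 0x72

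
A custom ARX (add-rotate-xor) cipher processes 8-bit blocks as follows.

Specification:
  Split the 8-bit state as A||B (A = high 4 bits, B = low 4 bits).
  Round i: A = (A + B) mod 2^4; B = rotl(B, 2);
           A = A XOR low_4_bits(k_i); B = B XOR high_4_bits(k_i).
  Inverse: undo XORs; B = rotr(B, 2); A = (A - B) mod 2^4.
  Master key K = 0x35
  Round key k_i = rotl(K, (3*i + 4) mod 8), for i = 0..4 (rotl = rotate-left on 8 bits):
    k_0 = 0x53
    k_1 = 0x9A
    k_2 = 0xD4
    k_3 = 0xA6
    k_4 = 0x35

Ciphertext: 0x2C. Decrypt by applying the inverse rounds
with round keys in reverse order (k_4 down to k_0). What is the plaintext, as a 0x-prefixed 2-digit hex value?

s_0 = ciphertext = 0x2C
s_1 = InvRound(s_0, k_4) = 0x8F
s_2 = InvRound(s_1, k_3) = 0x95
s_3 = InvRound(s_2, k_2) = 0xB2
s_4 = InvRound(s_3, k_1) = 0x3E
s_5 = InvRound(s_4, k_0) = 0x2E

0x2E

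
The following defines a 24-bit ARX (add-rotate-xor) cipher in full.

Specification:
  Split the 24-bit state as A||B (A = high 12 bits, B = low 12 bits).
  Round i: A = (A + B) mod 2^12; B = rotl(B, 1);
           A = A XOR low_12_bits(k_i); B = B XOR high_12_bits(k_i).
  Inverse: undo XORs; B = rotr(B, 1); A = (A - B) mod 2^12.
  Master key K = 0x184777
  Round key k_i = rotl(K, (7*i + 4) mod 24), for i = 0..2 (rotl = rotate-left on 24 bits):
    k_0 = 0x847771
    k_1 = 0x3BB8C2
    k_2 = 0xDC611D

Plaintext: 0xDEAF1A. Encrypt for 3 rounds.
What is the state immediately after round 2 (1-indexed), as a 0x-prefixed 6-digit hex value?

0x825F5F

s_0 = plaintext = 0xDEAF1A
s_1 = Round(s_0, k_0) = 0xA75672
s_2 = Round(s_1, k_1) = 0x825F5F
s_3 = Round(s_2, k_2) = 0x699379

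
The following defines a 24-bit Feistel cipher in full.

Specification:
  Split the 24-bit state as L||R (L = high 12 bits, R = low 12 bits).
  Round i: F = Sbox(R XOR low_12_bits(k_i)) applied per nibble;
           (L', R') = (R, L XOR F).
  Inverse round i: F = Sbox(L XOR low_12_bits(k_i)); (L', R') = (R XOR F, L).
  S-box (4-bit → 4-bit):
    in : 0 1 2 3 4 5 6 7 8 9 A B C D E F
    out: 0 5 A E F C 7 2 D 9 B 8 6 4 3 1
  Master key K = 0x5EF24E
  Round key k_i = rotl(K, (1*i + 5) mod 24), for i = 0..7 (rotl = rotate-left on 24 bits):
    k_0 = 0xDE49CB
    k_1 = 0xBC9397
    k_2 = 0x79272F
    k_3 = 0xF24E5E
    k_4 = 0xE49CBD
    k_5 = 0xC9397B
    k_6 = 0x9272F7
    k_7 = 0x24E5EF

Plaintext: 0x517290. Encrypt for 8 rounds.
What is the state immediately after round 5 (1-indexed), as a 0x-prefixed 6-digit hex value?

s_0 = plaintext = 0x517290
s_1 = Round(s_0, k_0) = 0x290DDF
s_2 = Round(s_1, k_1) = 0xDDF16D
s_3 = Round(s_2, k_2) = 0x16DA25
s_4 = Round(s_3, k_3) = 0xA25E45
s_5 = Round(s_4, k_4) = 0xE45038
s_6 = Round(s_5, k_5) = 0x0387BB
s_7 = Round(s_6, k_6) = 0x7BBCCE
s_8 = Round(s_7, k_7) = 0xCCEE1E

0xE45038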